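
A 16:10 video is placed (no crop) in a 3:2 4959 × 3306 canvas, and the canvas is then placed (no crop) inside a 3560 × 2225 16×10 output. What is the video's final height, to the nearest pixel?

2086 px

First fit — 16:10 into 4959×3306 spans the width: 4959.00 × 3099.38.
3:2 in 3560×2225: fills the height, so the intermediate becomes 3337.50 × 2225.00 — a scale of ×0.6730.
So the video's height is 3099.38 × 0.6730 ≈ 2085.94.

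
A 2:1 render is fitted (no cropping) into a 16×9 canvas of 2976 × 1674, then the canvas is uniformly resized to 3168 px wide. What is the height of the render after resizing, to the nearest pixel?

At 2976×1674 the render is width-limited, so height = 2976 × 1/2 ≈ 1488.00 px.
Scaling 2976 → 3168 is ×1.0645, so the height becomes 1488.00 × 1.0645 ≈ 1584.00 px.

1584 px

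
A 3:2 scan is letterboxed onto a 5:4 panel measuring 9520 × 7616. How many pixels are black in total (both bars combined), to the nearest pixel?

12084053 pixels

3:2 (1.500) > 5:4 (1.250), so the scan fills the width.
The scan is 9520 × 2/3 ≈ 6346.6667 px tall.
Black = 7616 − 6346.6667 = 1269.3333 px.
Across the 9520-px span: 1269.3333 × 9520 ≈ 12084053 px.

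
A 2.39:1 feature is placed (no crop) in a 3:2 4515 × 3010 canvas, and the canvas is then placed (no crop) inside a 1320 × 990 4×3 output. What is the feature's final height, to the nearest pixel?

552 px

2.39:1 in 4515×3010: fills the width, so the feature is 4515.00 × 1889.12.
Second fit — the 3:2 canvas into 1320×990 spans the width: 1320.00 × 880.00 (×0.2924 from 4515×3010).
The feature scales with it: height 1889.12 × 0.2924 ≈ 552.30.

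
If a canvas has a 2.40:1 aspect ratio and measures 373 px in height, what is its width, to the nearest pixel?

895 px

373 × 2.400 = 895.20.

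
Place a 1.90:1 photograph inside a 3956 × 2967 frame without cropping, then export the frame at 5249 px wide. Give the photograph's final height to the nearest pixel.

Fitted into 3956×2967, the photograph spans the width; its height is 3956 / 1.900 ≈ 2082.11 px.
Resizing to 5249 px wide multiplies everything by 1.3268: 2082.11 → 2762.63 px.

2763 px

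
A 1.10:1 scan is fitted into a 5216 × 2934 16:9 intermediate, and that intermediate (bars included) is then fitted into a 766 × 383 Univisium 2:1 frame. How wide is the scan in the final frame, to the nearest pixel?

421 px

First fit — 1.10:1 into 5216×2934 spans the height: 3227.40 × 2934.00.
16:9 in 766×383: fills the height, so the intermediate becomes 680.89 × 383.00 — a scale of ×0.1305.
Applying the same ×0.1305: 3227.40 → 421.30.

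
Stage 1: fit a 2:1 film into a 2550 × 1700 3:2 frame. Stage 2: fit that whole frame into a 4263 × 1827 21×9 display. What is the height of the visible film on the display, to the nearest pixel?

2:1 in 2550×1700: fills the width, so the film is 2550.00 × 1275.00.
Second fit — the 3:2 canvas into 4263×1827 spans the height: 2740.50 × 1827.00 (×1.0747 from 2550×1700).
Applying the same ×1.0747: 1275.00 → 1370.25.

1370 px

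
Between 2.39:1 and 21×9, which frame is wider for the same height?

2.39 and 21×9 = 2.333; 2.39 > 2.333.

2.39:1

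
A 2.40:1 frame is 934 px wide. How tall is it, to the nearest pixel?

934 / 2.400 = 389.17.

389 px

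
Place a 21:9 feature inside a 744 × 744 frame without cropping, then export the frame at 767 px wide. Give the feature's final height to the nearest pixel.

329 px

At 744×744 the feature is width-limited, so height = 744 × 9/21 ≈ 318.86 px.
Scaling 744 → 767 is ×1.0309, so the height becomes 318.86 × 1.0309 ≈ 328.71 px.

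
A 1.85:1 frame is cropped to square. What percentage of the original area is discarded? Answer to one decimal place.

45.9%

square is narrower than 1.85:1, so the crop keeps the full height and trims the width.
(1.000)/(1.850) ≈ 0.541 of the area survives, leaving 45.95% discarded.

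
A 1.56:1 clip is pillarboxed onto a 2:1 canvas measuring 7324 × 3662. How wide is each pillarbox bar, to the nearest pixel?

806 px

Since 1.560 < 2.000, the clip is height-limited.
That makes the image 5712.72 px wide (3662 × 1.560).
7324 − 5712.72 = 1611.28 px of bars (805.64 each).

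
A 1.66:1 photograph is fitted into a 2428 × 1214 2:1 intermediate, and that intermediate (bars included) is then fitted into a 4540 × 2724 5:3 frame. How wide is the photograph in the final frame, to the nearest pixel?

First fit — 1.66:1 into 2428×1214 spans the height: 2015.24 × 1214.00.
2:1 in 4540×2724: fills the width, so the intermediate becomes 4540.00 × 2270.00 — a scale of ×1.8699.
So the photograph's width is 2015.24 × 1.8699 ≈ 3768.20.

3768 px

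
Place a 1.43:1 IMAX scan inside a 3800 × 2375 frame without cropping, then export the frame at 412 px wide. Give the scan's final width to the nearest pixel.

368 px

In the 3800×2375 frame the scan fills the height: width = 2375 × 1.430 ≈ 3396.25 px.
Resizing to 412 px wide multiplies everything by 0.1084: 3396.25 → 368.23 px.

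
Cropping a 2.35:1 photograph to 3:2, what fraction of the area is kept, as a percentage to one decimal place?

3:2 is narrower than 2.35:1, so the crop keeps the full height and trims the width.
Fraction kept = (1.500)/(2.350) ≈ 63.83%.

63.8%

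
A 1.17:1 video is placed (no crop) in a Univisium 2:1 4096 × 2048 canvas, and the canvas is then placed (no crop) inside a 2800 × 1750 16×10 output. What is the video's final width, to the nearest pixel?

1638 px

First fit — 1.17:1 into 4096×2048 spans the height: 2396.16 × 2048.00.
Univisium 2:1 in 2800×1750: fills the width, so the intermediate becomes 2800.00 × 1400.00 — a scale of ×0.6836.
The video scales with it: width 2396.16 × 0.6836 ≈ 1638.00.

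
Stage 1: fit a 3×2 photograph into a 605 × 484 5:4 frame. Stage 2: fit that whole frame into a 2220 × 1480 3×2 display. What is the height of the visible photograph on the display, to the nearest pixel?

1233 px

First fit — 3×2 into 605×484 spans the width: 605.00 × 403.33.
Second fit — the 5:4 canvas into 2220×1480 spans the height: 1850.00 × 1480.00 (×3.0579 from 605×484).
So the photograph's height is 403.33 × 3.0579 ≈ 1233.33.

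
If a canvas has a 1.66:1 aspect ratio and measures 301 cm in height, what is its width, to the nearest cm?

500 cm

301 × 1.660 = 499.66.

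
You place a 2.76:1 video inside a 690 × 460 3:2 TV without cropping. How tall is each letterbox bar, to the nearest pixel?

2.76:1 (2.760) > 3:2 (1.500), so the video fills the width.
Content height = 690 / 2.760 ≈ 250.00 px.
460 − 250.00 = 210.00 px of bars (105.00 each).

105 px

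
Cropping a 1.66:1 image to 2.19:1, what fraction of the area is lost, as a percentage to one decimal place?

24.2%

2.19:1 is wider than 1.66:1, so the crop keeps the full width and trims the height.
Fraction kept = (1.660)/(2.190) ≈ 75.80%, so 24.20% is lost.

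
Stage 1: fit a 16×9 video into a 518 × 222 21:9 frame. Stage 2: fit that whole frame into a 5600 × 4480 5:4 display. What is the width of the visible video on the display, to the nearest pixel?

Inside the 518×222 canvas the video is height-limited at 394.67 × 222.00.
Second fit — the 21:9 canvas into 5600×4480 spans the width: 5600.00 × 2400.00 (×10.8108 from 518×222).
The video scales with it: width 394.67 × 10.8108 ≈ 4266.67.

4267 px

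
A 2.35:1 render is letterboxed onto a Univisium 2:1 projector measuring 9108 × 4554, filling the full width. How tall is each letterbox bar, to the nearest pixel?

339 px

Content height = 9108 / 2.350 ≈ 3875.74 px.
Black = 4554 − 3875.74 = 678.26 px, or 339.13 per bar.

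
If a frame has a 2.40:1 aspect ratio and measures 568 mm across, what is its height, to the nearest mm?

568 / 2.400 = 236.67.

237 mm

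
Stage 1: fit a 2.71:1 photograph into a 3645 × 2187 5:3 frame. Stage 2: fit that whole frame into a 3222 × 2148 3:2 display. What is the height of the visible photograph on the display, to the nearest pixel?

1189 px

First fit — 2.71:1 into 3645×2187 spans the width: 3645.00 × 1345.02.
Second fit — the 5:3 canvas into 3222×2148 spans the width: 3222.00 × 1933.20 (×0.8840 from 3645×2187).
The photograph scales with it: height 1345.02 × 0.8840 ≈ 1188.93.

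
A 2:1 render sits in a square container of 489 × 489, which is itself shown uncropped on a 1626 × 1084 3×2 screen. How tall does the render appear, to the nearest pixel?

542 px

Inside the 489×489 canvas the render is width-limited at 489.00 × 244.50.
square in 1626×1084: fills the height, so the intermediate becomes 1084.00 × 1084.00 — a scale of ×2.2168.
So the render's height is 244.50 × 2.2168 ≈ 542.00.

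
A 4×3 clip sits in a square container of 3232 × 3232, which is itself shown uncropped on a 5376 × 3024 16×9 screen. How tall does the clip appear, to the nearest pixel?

2268 px

First fit — 4×3 into 3232×3232 spans the width: 3232.00 × 2424.00.
The square canvas is height-limited in 5376×3024, giving 3024.00 × 3024.00; scale factor 0.9356.
The clip scales with it: height 2424.00 × 0.9356 ≈ 2268.00.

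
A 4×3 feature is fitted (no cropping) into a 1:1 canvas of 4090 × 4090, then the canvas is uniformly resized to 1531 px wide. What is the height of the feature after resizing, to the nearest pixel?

1148 px

At 4090×4090 the feature is width-limited, so height = 4090 × 3/4 ≈ 3067.50 px.
The frame scales by 1531/4090 = 0.3743; 3067.50 × 0.3743 ≈ 1148.25 px.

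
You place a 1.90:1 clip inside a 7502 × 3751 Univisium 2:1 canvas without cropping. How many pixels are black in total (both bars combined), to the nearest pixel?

Since 1.900 < 2.000, the clip is height-limited.
The clip is 3751 × 1.900 ≈ 7126.9000 px wide.
Leftover width: 7502 − 7126.9000 = 375.1000 px.
That's 375.1000 × 3751 ≈ 1407000 black pixels.

1407000 pixels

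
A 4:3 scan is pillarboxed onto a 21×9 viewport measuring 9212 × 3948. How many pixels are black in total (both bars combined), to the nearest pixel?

4:3 (1.333) < 21×9 (2.333), so the scan fills the height.
The scan is 3948 × 4/3 ≈ 5264.0000 px wide.
9212 − 5264.0000 = 3948.0000 px of bars.
Bar area = 3948.0000 × 3948 ≈ 15586704 px.

15586704 pixels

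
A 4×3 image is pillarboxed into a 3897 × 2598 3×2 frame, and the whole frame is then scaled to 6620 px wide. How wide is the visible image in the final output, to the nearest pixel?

5884 px

Fitted into 3897×2598, the image spans the height; its width is 2598 × 4/3 ≈ 3464.00 px.
Scaling 3897 → 6620 is ×1.6987, so the width becomes 3464.00 × 1.6987 ≈ 5884.44 px.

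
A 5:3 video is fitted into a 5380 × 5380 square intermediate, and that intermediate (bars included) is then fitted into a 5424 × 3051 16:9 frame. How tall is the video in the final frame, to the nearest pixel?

1831 px

First fit — 5:3 into 5380×5380 spans the width: 5380.00 × 3228.00.
The square canvas is height-limited in 5424×3051, giving 3051.00 × 3051.00; scale factor 0.5671.
Applying the same ×0.5671: 3228.00 → 1830.60.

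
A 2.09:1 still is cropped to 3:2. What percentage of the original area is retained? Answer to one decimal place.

3:2 is narrower than 2.09:1, so the crop keeps the full height and trims the width.
(1.500)/(2.090) ≈ 0.718 of the area survives.

71.8%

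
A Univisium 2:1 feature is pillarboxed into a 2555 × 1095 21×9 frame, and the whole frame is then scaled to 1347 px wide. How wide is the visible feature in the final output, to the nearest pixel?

At 2555×1095 the feature is height-limited, so width = 1095 × 2/1 ≈ 2190.00 px.
Scaling 2555 → 1347 is ×0.5272, so the width becomes 2190.00 × 0.5272 ≈ 1154.57 px.

1155 px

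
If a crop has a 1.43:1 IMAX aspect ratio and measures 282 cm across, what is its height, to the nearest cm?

197 cm

Height = 282 / 1.430 = 197.20.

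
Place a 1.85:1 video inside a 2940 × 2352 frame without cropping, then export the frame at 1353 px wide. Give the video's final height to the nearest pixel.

731 px

In the 2940×2352 frame the video fills the width: height = 2940 / 1.850 ≈ 1589.19 px.
Resizing to 1353 px wide multiplies everything by 0.4602: 1589.19 → 731.35 px.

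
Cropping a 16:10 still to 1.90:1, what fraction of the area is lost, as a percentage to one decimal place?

15.8%

1.90:1 is wider than 16:10, so the crop keeps the full width and trims the height.
Area ratio = (1.600)/(1.900) = 84.21%; the remaining 15.79% is cropped out.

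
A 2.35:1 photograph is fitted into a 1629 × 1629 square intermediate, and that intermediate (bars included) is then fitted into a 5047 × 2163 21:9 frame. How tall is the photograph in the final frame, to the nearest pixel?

First fit — 2.35:1 into 1629×1629 spans the width: 1629.00 × 693.19.
square in 5047×2163: fills the height, so the intermediate becomes 2163.00 × 2163.00 — a scale of ×1.3278.
So the photograph's height is 693.19 × 1.3278 ≈ 920.43.

920 px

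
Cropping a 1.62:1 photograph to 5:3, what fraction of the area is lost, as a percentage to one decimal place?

5:3 is wider than 1.62:1, so the crop keeps the full width and trims the height.
Fraction kept = (1.620)/(1.667) ≈ 97.20%, so 2.80% is lost.

2.8%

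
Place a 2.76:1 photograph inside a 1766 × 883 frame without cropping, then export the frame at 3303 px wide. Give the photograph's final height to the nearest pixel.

1197 px

At 1766×883 the photograph is width-limited, so height = 1766 / 2.760 ≈ 639.86 px.
Resizing to 3303 px wide multiplies everything by 1.8703: 639.86 → 1196.74 px.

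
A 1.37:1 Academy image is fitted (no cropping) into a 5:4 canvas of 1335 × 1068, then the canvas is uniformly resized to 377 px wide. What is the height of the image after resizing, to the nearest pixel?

At 1335×1068 the image is width-limited, so height = 1335 / 1.370 ≈ 974.45 px.
The frame scales by 377/1335 = 0.2824; 974.45 × 0.2824 ≈ 275.18 px.

275 px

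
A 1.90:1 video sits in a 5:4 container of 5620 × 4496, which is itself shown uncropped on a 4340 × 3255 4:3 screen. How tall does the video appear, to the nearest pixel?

1.90:1 in 5620×4496: fills the width, so the video is 5620.00 × 2957.89.
The 5:4 canvas is height-limited in 4340×3255, giving 4068.75 × 3255.00; scale factor 0.7240.
So the video's height is 2957.89 × 0.7240 ≈ 2141.45.

2141 px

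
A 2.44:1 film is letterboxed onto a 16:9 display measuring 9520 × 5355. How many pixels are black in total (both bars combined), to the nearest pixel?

13835993 pixels

2.44:1 (2.440) > 16:9 (1.778), so the film fills the width.
Content height = 9520 / 2.440 ≈ 3901.6393 px.
Black = 5355 − 3901.6393 = 1453.3607 px.
That's 1453.3607 × 9520 ≈ 13835993 black pixels.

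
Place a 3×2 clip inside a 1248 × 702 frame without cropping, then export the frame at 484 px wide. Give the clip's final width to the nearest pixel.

In the 1248×702 frame the clip fills the height: width = 702 × 3/2 ≈ 1053.00 px.
The frame scales by 484/1248 = 0.3878; 1053.00 × 0.3878 ≈ 408.38 px.

408 px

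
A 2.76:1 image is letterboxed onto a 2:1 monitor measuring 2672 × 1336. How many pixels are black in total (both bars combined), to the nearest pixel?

982986 pixels

2.76:1 is wider than 2:1, so it spans the full width.
Content height = 2672 / 2.760 ≈ 968.1159 px.
Black = 1336 − 968.1159 = 367.8841 px.
Bar area = 367.8841 × 2672 ≈ 982986 px.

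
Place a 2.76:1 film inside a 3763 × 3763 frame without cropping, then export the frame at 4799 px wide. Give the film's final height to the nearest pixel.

In the 3763×3763 frame the film fills the width: height = 3763 / 2.760 ≈ 1363.41 px.
Scaling 3763 → 4799 is ×1.2753, so the height becomes 1363.41 × 1.2753 ≈ 1738.77 px.

1739 px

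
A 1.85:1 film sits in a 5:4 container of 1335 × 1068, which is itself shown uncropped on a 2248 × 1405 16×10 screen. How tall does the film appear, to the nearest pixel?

Inside the 1335×1068 canvas the film is width-limited at 1335.00 × 721.62.
The 5:4 canvas is height-limited in 2248×1405, giving 1756.25 × 1405.00; scale factor 1.3155.
Applying the same ×1.3155: 721.62 → 949.32.

949 px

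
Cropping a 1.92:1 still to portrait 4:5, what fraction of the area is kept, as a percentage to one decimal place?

41.7%

Going from 1.92:1 to portrait 4:5 means cutting width while keeping height.
Area ratio = (0.800)/(1.920) = 41.67% retained.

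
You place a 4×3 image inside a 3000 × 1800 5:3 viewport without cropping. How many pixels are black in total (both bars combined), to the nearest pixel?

4×3 (1.333) < 5:3 (1.667), so the image fills the height.
Content width = 1800 × 4/3 ≈ 2400.0000 px.
3000 − 2400.0000 = 600.0000 px of bars.
That's 600.0000 × 1800 ≈ 1080000 black pixels.

1080000 pixels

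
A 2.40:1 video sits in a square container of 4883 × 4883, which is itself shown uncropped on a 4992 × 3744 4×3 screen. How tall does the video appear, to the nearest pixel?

1560 px

Inside the 4883×4883 canvas the video is width-limited at 4883.00 × 2034.58.
Second fit — the square canvas into 4992×3744 spans the height: 3744.00 × 3744.00 (×0.7667 from 4883×4883).
Applying the same ×0.7667: 2034.58 → 1560.00.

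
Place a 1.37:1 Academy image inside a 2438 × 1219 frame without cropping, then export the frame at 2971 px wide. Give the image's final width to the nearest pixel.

2035 px

At 2438×1219 the image is height-limited, so width = 1219 × 1.370 ≈ 1670.03 px.
The frame scales by 2971/2438 = 1.2186; 1670.03 × 1.2186 ≈ 2035.13 px.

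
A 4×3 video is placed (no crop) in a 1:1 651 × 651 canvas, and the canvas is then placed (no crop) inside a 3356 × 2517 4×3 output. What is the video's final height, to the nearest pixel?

1888 px

Inside the 651×651 canvas the video is width-limited at 651.00 × 488.25.
1:1 in 3356×2517: fills the height, so the intermediate becomes 2517.00 × 2517.00 — a scale of ×3.8664.
The video scales with it: height 488.25 × 3.8664 ≈ 1887.75.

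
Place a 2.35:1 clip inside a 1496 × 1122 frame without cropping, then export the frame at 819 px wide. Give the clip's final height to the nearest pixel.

349 px

At 1496×1122 the clip is width-limited, so height = 1496 / 2.350 ≈ 636.60 px.
Resizing to 819 px wide multiplies everything by 0.5475: 636.60 → 348.51 px.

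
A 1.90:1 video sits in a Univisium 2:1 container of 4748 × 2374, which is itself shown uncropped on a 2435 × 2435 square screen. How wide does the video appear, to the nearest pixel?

2313 px

Inside the 4748×2374 canvas the video is height-limited at 4510.60 × 2374.00.
The Univisium 2:1 canvas is width-limited in 2435×2435, giving 2435.00 × 1217.50; scale factor 0.5128.
So the video's width is 4510.60 × 0.5128 ≈ 2313.25.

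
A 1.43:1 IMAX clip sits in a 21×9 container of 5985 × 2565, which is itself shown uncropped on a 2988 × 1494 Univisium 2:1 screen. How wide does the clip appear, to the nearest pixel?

1831 px

1.43:1 IMAX in 5985×2565: fills the height, so the clip is 3667.95 × 2565.00.
The 21×9 canvas is width-limited in 2988×1494, giving 2988.00 × 1280.57; scale factor 0.4992.
So the clip's width is 3667.95 × 0.4992 ≈ 1831.22.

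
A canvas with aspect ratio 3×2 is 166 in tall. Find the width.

At 3×2, 166 × 3/2 ≈ 249.

249 in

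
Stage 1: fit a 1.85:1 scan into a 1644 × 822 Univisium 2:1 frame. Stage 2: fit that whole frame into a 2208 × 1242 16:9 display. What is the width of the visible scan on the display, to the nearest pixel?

2042 px

1.85:1 in 1644×822: fills the height, so the scan is 1520.70 × 822.00.
Second fit — the Univisium 2:1 canvas into 2208×1242 spans the width: 2208.00 × 1104.00 (×1.3431 from 1644×822).
Applying the same ×1.3431: 1520.70 → 2042.40.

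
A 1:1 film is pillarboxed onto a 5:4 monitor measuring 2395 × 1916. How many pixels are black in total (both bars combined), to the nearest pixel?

1:1 is narrower than 5:4, so it spans the full height.
Content width = 1916 × 1/1 ≈ 1916.0000 px.
2395 − 1916.0000 = 479.0000 px of bars.
That's 479.0000 × 1916 ≈ 917764 black pixels.

917764 pixels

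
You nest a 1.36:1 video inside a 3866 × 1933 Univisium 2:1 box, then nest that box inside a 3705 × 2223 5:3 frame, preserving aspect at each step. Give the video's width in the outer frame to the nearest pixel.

First fit — 1.36:1 into 3866×1933 spans the height: 2628.88 × 1933.00.
The Univisium 2:1 canvas is width-limited in 3705×2223, giving 3705.00 × 1852.50; scale factor 0.9584.
So the video's width is 2628.88 × 0.9584 ≈ 2519.40.

2519 px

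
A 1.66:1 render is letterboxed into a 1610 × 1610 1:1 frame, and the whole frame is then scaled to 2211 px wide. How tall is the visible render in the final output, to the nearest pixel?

At 1610×1610 the render is width-limited, so height = 1610 / 1.660 ≈ 969.88 px.
The frame scales by 2211/1610 = 1.3733; 969.88 × 1.3733 ≈ 1331.93 px.

1332 px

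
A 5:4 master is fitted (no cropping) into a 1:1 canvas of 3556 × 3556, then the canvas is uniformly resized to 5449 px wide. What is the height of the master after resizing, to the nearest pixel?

In the 3556×3556 frame the master fills the width: height = 3556 × 4/5 ≈ 2844.80 px.
The frame scales by 5449/3556 = 1.5323; 2844.80 × 1.5323 ≈ 4359.20 px.

4359 px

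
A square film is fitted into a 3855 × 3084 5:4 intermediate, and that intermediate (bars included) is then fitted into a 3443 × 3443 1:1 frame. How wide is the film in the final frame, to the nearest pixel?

square in 3855×3084: fills the height, so the film is 3084.00 × 3084.00.
Second fit — the 5:4 canvas into 3443×3443 spans the width: 3443.00 × 2754.40 (×0.8931 from 3855×3084).
So the film's width is 3084.00 × 0.8931 ≈ 2754.40.

2754 px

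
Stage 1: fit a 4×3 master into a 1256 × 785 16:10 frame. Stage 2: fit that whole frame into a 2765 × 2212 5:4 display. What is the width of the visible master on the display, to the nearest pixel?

2304 px

Inside the 1256×785 canvas the master is height-limited at 1046.67 × 785.00.
Second fit — the 16:10 canvas into 2765×2212 spans the width: 2765.00 × 1728.12 (×2.2014 from 1256×785).
So the master's width is 1046.67 × 2.2014 ≈ 2304.17.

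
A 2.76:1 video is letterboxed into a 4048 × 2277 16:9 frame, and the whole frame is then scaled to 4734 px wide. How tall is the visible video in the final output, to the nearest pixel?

1715 px

In the 4048×2277 frame the video fills the width: height = 4048 / 2.760 ≈ 1466.67 px.
The frame scales by 4734/4048 = 1.1695; 1466.67 × 1.1695 ≈ 1715.22 px.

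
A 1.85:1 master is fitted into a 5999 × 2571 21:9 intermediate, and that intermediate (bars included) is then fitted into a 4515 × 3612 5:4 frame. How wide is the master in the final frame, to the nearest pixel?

First fit — 1.85:1 into 5999×2571 spans the height: 4756.35 × 2571.00.
The 21:9 canvas is width-limited in 4515×3612, giving 4515.00 × 1935.00; scale factor 0.7526.
So the master's width is 4756.35 × 0.7526 ≈ 3579.75.

3580 px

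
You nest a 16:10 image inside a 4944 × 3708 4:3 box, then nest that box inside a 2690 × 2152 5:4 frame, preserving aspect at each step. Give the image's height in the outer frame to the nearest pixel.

1681 px

Inside the 4944×3708 canvas the image is width-limited at 4944.00 × 3090.00.
4:3 in 2690×2152: fills the width, so the intermediate becomes 2690.00 × 2017.50 — a scale of ×0.5441.
The image scales with it: height 3090.00 × 0.5441 ≈ 1681.25.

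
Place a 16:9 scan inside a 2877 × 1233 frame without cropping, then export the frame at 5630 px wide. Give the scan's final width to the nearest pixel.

4290 px

Fitted into 2877×1233, the scan spans the height; its width is 1233 × 16/9 ≈ 2192.00 px.
Resizing to 5630 px wide multiplies everything by 1.9569: 2192.00 → 4289.52 px.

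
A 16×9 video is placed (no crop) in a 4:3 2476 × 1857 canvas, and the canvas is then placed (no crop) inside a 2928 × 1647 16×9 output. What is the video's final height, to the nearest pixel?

First fit — 16×9 into 2476×1857 spans the width: 2476.00 × 1392.75.
4:3 in 2928×1647: fills the height, so the intermediate becomes 2196.00 × 1647.00 — a scale of ×0.8869.
So the video's height is 1392.75 × 0.8869 ≈ 1235.25.

1235 px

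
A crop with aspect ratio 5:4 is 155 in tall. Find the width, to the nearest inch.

At 5:4, 155 / 4 × 5 ≈ 193.75.

194 in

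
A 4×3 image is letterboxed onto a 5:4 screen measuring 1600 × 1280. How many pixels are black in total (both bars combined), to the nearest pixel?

128000 pixels

Since 1.333 > 1.250, the image is width-limited.
That makes the image 1200.0000 px tall (1600 × 3/4).
Leftover height: 1280 − 1200.0000 = 80.0000 px.
Across the 1600-px span: 80.0000 × 1600 ≈ 128000 px.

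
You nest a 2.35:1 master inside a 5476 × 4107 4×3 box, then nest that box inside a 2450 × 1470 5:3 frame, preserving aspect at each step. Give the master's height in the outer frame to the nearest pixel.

Inside the 5476×4107 canvas the master is width-limited at 5476.00 × 2330.21.
The 4×3 canvas is height-limited in 2450×1470, giving 1960.00 × 1470.00; scale factor 0.3579.
Applying the same ×0.3579: 2330.21 → 834.04.

834 px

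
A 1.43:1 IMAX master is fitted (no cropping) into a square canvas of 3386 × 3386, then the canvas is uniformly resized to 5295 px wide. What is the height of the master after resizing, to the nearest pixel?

In the 3386×3386 frame the master fills the width: height = 3386 / 1.430 ≈ 2367.83 px.
The frame scales by 5295/3386 = 1.5638; 2367.83 × 1.5638 ≈ 3702.80 px.

3703 px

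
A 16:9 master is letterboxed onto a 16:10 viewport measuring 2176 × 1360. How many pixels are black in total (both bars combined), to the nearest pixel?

295936 pixels

16:9 (1.778) > 16:10 (1.600), so the master fills the width.
Content height = 2176 × 9/16 ≈ 1224.0000 px.
Leftover height: 1360 − 1224.0000 = 136.0000 px.
Bar area = 136.0000 × 2176 ≈ 295936 px.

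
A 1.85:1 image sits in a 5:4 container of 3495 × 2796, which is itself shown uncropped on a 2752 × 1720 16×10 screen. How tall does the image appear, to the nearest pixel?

First fit — 1.85:1 into 3495×2796 spans the width: 3495.00 × 1889.19.
5:4 in 2752×1720: fills the height, so the intermediate becomes 2150.00 × 1720.00 — a scale of ×0.6152.
The image scales with it: height 1889.19 × 0.6152 ≈ 1162.16.

1162 px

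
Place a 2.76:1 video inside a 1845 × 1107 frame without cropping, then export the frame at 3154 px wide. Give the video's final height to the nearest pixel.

At 1845×1107 the video is width-limited, so height = 1845 / 2.760 ≈ 668.48 px.
The frame scales by 3154/1845 = 1.7095; 668.48 × 1.7095 ≈ 1142.75 px.

1143 px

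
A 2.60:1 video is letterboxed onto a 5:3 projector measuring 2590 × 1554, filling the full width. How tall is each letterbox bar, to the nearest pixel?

The video is 2590 / 2.600 ≈ 996.15 px tall.
Black = 1554 − 996.15 = 557.85 px, or 278.92 per bar.

279 px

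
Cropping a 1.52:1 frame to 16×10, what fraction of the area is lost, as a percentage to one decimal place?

5.0%

16×10 is wider than 1.52:1, so the crop keeps the full width and trims the height.
Area ratio = (1.520)/(1.600) = 95.00%; the remaining 5.00% is cropped out.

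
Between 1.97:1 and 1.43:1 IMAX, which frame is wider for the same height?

1.97 and 1.43; 1.97 > 1.43.

1.97:1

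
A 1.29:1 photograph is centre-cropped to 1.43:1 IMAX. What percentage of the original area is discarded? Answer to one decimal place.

9.8%

The width stays; only height is cut (since 1.43:1 IMAX is wider than 1.29:1).
(1.290)/(1.430) ≈ 0.902 of the area survives, leaving 9.79% discarded.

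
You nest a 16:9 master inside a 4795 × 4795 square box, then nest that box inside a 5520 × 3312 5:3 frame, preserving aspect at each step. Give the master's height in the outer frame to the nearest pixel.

First fit — 16:9 into 4795×4795 spans the width: 4795.00 × 2697.19.
The square canvas is height-limited in 5520×3312, giving 3312.00 × 3312.00; scale factor 0.6907.
So the master's height is 2697.19 × 0.6907 ≈ 1863.00.

1863 px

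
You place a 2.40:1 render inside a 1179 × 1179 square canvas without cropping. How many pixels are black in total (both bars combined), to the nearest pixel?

2.40:1 is wider than square, so it spans the full width.
That makes the image 491.2500 px tall (1179 / 2.400).
Leftover height: 1179 − 491.2500 = 687.7500 px.
Bar area = 687.7500 × 1179 ≈ 810857 px.

810857 pixels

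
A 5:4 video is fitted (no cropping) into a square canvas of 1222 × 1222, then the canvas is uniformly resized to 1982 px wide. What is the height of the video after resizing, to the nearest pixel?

At 1222×1222 the video is width-limited, so height = 1222 × 4/5 ≈ 977.60 px.
The frame scales by 1982/1222 = 1.6219; 977.60 × 1.6219 ≈ 1585.60 px.

1586 px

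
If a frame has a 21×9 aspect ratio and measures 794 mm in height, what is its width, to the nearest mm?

794·21/9 = 1852.67.

1853 mm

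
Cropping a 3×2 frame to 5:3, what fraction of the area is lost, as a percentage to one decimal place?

10.0%

5:3 is wider than 3×2, so the crop keeps the full width and trims the height.
Fraction kept = (1.500)/(1.667) ≈ 90.00%, so 10.00% is lost.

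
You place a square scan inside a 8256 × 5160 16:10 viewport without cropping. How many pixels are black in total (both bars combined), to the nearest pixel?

15975360 pixels

Since 1.000 < 1.600, the scan is height-limited.
The scan is 5160 × 1/1 ≈ 5160.0000 px wide.
Leftover width: 8256 − 5160.0000 = 3096.0000 px.
Across the 5160-px span: 3096.0000 × 5160 ≈ 15975360 px.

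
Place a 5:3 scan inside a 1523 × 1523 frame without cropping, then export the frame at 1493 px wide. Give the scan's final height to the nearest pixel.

Fitted into 1523×1523, the scan spans the width; its height is 1523 × 3/5 ≈ 913.80 px.
Scaling 1523 → 1493 is ×0.9803, so the height becomes 913.80 × 0.9803 ≈ 895.80 px.

896 px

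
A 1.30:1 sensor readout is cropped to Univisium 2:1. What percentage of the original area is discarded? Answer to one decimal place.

The width stays; only height is cut (since Univisium 2:1 is wider than 1.30:1).
(1.300)/(2.000) ≈ 0.650 of the area survives, leaving 35.00% discarded.

35.0%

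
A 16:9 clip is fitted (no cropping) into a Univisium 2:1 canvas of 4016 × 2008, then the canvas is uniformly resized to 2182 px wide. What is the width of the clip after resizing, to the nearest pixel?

At 4016×2008 the clip is height-limited, so width = 2008 × 16/9 ≈ 3569.78 px.
The frame scales by 2182/4016 = 0.5433; 3569.78 × 0.5433 ≈ 1939.56 px.

1940 px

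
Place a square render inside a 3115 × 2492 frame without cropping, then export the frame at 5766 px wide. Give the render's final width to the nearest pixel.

4613 px

At 3115×2492 the render is height-limited, so width = 2492 × 1/1 ≈ 2492.00 px.
Scaling 3115 → 5766 is ×1.8510, so the width becomes 2492.00 × 1.8510 ≈ 4612.80 px.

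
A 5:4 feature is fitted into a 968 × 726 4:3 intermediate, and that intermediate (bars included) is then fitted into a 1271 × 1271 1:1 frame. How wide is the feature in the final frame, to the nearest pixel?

First fit — 5:4 into 968×726 spans the height: 907.50 × 726.00.
The 4:3 canvas is width-limited in 1271×1271, giving 1271.00 × 953.25; scale factor 1.3130.
Applying the same ×1.3130: 907.50 → 1191.56.

1192 px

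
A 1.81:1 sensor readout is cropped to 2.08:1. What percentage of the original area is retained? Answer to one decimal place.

The width stays; only height is cut (since 2.08:1 is wider than 1.81:1).
(1.810)/(2.080) ≈ 0.870 of the area survives.

87.0%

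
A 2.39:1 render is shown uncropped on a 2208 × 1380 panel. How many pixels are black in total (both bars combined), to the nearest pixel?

2.39:1 is wider than 16:10, so it spans the full width.
Content height = 2208 / 2.390 ≈ 923.8494 px.
1380 − 923.8494 = 456.1506 px of bars.
Bar area = 456.1506 × 2208 ≈ 1007181 px.

1007181 pixels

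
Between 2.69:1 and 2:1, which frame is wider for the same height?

2.69 and 2; 2.69 > 2.

2.69:1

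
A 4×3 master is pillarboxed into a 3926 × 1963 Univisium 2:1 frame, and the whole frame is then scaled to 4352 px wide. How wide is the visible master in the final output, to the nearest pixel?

2901 px

Fitted into 3926×1963, the master spans the height; its width is 1963 × 4/3 ≈ 2617.33 px.
Resizing to 4352 px wide multiplies everything by 1.1085: 2617.33 → 2901.33 px.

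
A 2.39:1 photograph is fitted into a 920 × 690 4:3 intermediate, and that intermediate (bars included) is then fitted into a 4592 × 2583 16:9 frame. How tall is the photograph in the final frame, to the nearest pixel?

1441 px

Inside the 920×690 canvas the photograph is width-limited at 920.00 × 384.94.
The 4:3 canvas is height-limited in 4592×2583, giving 3444.00 × 2583.00; scale factor 3.7435.
Applying the same ×3.7435: 384.94 → 1441.00.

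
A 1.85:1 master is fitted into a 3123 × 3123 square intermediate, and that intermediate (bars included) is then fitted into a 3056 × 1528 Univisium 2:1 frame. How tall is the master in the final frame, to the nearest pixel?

First fit — 1.85:1 into 3123×3123 spans the width: 3123.00 × 1688.11.
Second fit — the square canvas into 3056×1528 spans the height: 1528.00 × 1528.00 (×0.4893 from 3123×3123).
The master scales with it: height 1688.11 × 0.4893 ≈ 825.95.

826 px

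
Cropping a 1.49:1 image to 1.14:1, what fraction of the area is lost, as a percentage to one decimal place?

23.5%

Going from 1.49:1 to 1.14:1 means cutting width while keeping height.
Fraction kept = (1.140)/(1.490) ≈ 76.51%, so 23.49% is lost.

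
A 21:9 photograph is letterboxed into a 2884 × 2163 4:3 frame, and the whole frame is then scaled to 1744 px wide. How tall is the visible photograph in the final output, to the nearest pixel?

747 px

At 2884×2163 the photograph is width-limited, so height = 2884 × 9/21 ≈ 1236.00 px.
Resizing to 1744 px wide multiplies everything by 0.6047: 1236.00 → 747.43 px.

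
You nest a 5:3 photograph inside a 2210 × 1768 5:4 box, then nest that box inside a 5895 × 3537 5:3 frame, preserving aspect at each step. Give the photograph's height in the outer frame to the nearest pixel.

2653 px

First fit — 5:3 into 2210×1768 spans the width: 2210.00 × 1326.00.
5:4 in 5895×3537: fills the height, so the intermediate becomes 4421.25 × 3537.00 — a scale of ×2.0006.
The photograph scales with it: height 1326.00 × 2.0006 ≈ 2652.75.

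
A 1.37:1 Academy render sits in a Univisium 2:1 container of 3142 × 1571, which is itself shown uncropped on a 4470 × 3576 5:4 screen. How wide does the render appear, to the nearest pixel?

1.37:1 Academy in 3142×1571: fills the height, so the render is 2152.27 × 1571.00.
Second fit — the Univisium 2:1 canvas into 4470×3576 spans the width: 4470.00 × 2235.00 (×1.4227 from 3142×1571).
So the render's width is 2152.27 × 1.4227 ≈ 3061.95.

3062 px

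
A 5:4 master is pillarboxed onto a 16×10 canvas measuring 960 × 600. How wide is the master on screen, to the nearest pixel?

750 px

5:4 is narrower than 16×10, so it spans the full height.
That makes the image 750.00 px wide (600 × 5/4).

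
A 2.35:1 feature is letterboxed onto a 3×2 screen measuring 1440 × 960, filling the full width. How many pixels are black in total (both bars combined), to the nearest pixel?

500017 pixels

That makes the image 612.7660 px tall (1440 / 2.350).
960 − 612.7660 = 347.2340 px of bars.
Bar area = 347.2340 × 1440 ≈ 500017 px.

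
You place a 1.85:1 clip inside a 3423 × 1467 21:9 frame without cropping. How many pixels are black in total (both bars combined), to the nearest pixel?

1.85:1 (1.850) < 21:9 (2.333), so the clip fills the height.
That makes the image 2713.9500 px wide (1467 × 1.850).
Leftover width: 3423 − 2713.9500 = 709.0500 px.
Across the 1467-px span: 709.0500 × 1467 ≈ 1040176 px.

1040176 pixels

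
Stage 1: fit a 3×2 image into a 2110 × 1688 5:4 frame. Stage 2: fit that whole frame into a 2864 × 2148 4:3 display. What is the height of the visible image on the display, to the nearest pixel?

1790 px

First fit — 3×2 into 2110×1688 spans the width: 2110.00 × 1406.67.
5:4 in 2864×2148: fills the height, so the intermediate becomes 2685.00 × 2148.00 — a scale of ×1.2725.
The image scales with it: height 1406.67 × 1.2725 ≈ 1790.00.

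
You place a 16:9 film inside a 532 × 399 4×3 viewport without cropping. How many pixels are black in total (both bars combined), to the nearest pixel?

53067 pixels

16:9 is wider than 4×3, so it spans the full width.
The film is 532 × 9/16 ≈ 299.2500 px tall.
Leftover height: 399 − 299.2500 = 99.7500 px.
Across the 532-px span: 99.7500 × 532 ≈ 53067 px.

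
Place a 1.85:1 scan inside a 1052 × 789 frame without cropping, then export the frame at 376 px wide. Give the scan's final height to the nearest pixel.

203 px

At 1052×789 the scan is width-limited, so height = 1052 / 1.850 ≈ 568.65 px.
Resizing to 376 px wide multiplies everything by 0.3574: 568.65 → 203.24 px.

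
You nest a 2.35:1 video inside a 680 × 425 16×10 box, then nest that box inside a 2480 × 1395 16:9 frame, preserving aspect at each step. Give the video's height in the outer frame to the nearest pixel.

950 px

2.35:1 in 680×425: fills the width, so the video is 680.00 × 289.36.
16×10 in 2480×1395: fills the height, so the intermediate becomes 2232.00 × 1395.00 — a scale of ×3.2824.
So the video's height is 289.36 × 3.2824 ≈ 949.79.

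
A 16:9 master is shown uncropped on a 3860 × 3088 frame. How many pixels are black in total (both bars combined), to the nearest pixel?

16:9 is wider than 5:4, so it spans the full width.
That makes the image 2171.2500 px tall (3860 × 9/16).
Leftover height: 3088 − 2171.2500 = 916.7500 px.
That's 916.7500 × 3860 ≈ 3538655 black pixels.

3538655 pixels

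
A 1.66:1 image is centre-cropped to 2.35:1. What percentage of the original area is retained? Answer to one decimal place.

The width stays; only height is cut (since 2.35:1 is wider than 1.66:1).
Area ratio = (1.660)/(2.350) = 70.64% retained.

70.6%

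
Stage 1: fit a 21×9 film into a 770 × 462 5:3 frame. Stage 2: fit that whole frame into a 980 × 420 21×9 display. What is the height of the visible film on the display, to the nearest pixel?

21×9 in 770×462: fills the width, so the film is 770.00 × 330.00.
The 5:3 canvas is height-limited in 980×420, giving 700.00 × 420.00; scale factor 0.9091.
The film scales with it: height 330.00 × 0.9091 ≈ 300.00.

300 px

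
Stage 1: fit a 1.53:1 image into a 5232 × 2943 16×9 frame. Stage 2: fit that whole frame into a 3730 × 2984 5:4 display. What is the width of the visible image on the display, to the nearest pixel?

Inside the 5232×2943 canvas the image is height-limited at 4502.79 × 2943.00.
The 16×9 canvas is width-limited in 3730×2984, giving 3730.00 × 2098.12; scale factor 0.7129.
The image scales with it: width 4502.79 × 0.7129 ≈ 3210.13.

3210 px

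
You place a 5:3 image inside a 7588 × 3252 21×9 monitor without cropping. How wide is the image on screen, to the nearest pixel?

5420 px

5:3 (1.667) < 21×9 (2.333), so the image fills the height.
Content width = 3252 × 5/3 ≈ 5420.00 px.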